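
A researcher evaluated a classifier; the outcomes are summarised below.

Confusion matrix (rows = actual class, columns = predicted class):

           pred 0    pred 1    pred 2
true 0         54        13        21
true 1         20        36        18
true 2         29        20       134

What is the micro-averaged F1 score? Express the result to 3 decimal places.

0.649

Micro-averaging pools counts across classes: ΣTP=224, ΣFP=121, ΣFN=121.
Micro-F1 score = 2·TP/(2·TP+FP+FN) on pooled counts = 0.649 (equals overall accuracy in single-label multiclass).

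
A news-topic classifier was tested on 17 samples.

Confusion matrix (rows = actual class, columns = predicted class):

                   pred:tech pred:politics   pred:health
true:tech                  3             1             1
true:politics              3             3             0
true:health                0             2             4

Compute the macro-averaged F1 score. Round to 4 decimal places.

0.5909

Per-class F1 score (2·TP/(2·TP+FP+FN)):
  tech: TP=3, FP=3+0=3, FN=1+1=2 → 6/11 = 0.54545
  politics: TP=3, FP=1+2=3, FN=3+0=3 → 6/12 = 0.50000
  health: TP=4, FP=1+0=1, FN=0+2=2 → 8/11 = 0.72727
Macro-F1 score = mean = (0.54545 + 0.50000 + 0.72727) / 3 = 0.5909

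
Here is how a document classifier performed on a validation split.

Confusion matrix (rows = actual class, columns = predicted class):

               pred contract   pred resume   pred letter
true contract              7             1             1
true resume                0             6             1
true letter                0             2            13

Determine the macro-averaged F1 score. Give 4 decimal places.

0.8306

Per-class F1 score (2·TP/(2·TP+FP+FN)):
  contract: TP=7, FP=0+0=0, FN=1+1=2 → 14/16 = 0.87500
  resume: TP=6, FP=1+2=3, FN=0+1=1 → 12/16 = 0.75000
  letter: TP=13, FP=1+1=2, FN=0+2=2 → 26/30 = 0.86667
Macro-F1 score = mean = (0.87500 + 0.75000 + 0.86667) / 3 = 0.8306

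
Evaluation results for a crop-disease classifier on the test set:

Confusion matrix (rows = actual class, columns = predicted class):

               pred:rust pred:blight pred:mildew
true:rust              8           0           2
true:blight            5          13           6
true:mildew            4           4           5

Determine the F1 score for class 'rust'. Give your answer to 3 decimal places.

F1 score = 2·TP/(2·TP+FP+FN).
rust: TP=8, FP=5+4=9, FN=0+2=2 → 16/27 = 0.5926

0.593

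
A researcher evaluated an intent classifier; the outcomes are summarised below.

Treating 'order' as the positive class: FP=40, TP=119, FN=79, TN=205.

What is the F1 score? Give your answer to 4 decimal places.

Precision = TP/(TP+FP) = 119/159 = 0.7484
Recall = TP/(TP+FN) = 119/198 = 0.6010
F1 = 2·TP/(2·TP+FP+FN) = 238/357 = 0.6667

0.6667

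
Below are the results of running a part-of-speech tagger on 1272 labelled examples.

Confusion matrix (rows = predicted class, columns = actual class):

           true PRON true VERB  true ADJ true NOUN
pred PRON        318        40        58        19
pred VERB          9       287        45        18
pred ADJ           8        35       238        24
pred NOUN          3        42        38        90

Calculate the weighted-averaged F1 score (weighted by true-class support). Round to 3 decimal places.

0.731

Per-class F1 score (2·TP/(2·TP+FP+FN)):
  PRON: TP=318, FP=40+58+19=117, FN=9+8+3=20 → 636/773 = 0.8228
  VERB: TP=287, FP=9+45+18=72, FN=40+35+42=117 → 574/763 = 0.7523
  ADJ: TP=238, FP=8+35+24=67, FN=58+45+38=141 → 476/684 = 0.6959
  NOUN: TP=90, FP=3+42+38=83, FN=19+18+24=61 → 180/324 = 0.5556
Weighted-F1 score = Σ (supportᵢ/N)·F1 scoreᵢ with N=1272: (338/1272)·0.8228 + (404/1272)·0.7523 + (379/1272)·0.6959 + (151/1272)·0.5556 = 0.731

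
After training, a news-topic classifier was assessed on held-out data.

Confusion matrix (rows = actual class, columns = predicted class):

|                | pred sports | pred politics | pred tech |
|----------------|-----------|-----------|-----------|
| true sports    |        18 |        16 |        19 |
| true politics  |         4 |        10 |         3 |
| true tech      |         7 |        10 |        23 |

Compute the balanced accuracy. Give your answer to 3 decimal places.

Balanced accuracy = mean of per-class recall.
  sports: recall = 18/53 = 0.3396
  politics: recall = 10/17 = 0.5882
  tech: recall = 23/40 = 0.5750
Mean = (0.3396 + 0.5882 + 0.5750) / 3 = 0.501

0.501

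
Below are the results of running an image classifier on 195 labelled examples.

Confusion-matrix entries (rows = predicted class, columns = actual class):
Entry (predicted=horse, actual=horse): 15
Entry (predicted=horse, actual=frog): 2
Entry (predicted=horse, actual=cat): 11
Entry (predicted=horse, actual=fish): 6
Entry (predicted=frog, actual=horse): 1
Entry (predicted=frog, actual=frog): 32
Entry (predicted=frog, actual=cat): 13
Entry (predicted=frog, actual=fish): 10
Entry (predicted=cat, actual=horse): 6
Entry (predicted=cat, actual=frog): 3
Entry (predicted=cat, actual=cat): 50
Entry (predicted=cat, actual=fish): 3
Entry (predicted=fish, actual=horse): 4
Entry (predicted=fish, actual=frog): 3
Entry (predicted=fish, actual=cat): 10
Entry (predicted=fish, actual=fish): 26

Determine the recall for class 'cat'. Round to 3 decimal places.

recall = TP/(TP+FN).
cat: TP=50, FN=11+13+10=34 → 50/84 = 0.5952

0.595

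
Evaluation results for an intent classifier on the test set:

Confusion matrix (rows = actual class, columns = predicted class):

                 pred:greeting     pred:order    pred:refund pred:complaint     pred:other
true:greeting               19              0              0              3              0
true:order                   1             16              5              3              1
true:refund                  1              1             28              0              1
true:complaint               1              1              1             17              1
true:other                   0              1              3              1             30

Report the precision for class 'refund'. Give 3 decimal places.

0.757

One-vs-rest for 'refund': TP = diagonal; FP = other classes predicted 'refund'; FN = 'refund' predicted as other.
precision = TP/(TP+FP).
refund: TP=28, FP=0+5+1+3=9 → 28/37 = 0.7568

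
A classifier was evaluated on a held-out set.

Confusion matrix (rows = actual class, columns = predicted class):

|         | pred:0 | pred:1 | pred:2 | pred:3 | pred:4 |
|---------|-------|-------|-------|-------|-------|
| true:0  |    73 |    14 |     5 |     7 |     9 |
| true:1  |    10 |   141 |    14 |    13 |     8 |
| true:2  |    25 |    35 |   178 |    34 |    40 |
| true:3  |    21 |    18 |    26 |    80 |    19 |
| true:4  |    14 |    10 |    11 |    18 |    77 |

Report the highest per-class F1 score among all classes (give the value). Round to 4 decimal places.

Per-class F1 score (2·TP/(2·TP+FP+FN)):
  0: TP=73, FP=10+25+21+14=70, FN=14+5+7+9=35 → 146/251 = 0.58167
  1: TP=141, FP=14+35+18+10=77, FN=10+14+13+8=45 → 282/404 = 0.69802
  2: TP=178, FP=5+14+26+11=56, FN=25+35+34+40=134 → 356/546 = 0.65201
  3: TP=80, FP=7+13+34+18=72, FN=21+18+26+19=84 → 160/316 = 0.50633
  4: TP=77, FP=9+8+40+19=76, FN=14+10+11+18=53 → 154/283 = 0.54417
Highest is class '1' with F1 score = 0.6980.

0.6980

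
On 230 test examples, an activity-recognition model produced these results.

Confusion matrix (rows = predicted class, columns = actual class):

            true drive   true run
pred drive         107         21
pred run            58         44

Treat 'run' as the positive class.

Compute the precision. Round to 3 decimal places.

Precision = TP/(TP+FP) = 44/(44+58) = 44/102 = 0.431

0.431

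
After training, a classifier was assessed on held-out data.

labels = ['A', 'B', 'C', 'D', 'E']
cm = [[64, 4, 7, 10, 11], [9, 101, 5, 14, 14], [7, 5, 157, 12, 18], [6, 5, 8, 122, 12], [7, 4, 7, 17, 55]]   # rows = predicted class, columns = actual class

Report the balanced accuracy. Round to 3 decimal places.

Balanced accuracy = mean of per-class recall.
  A: recall = 64/93 = 0.6882
  B: recall = 101/119 = 0.8487
  C: recall = 157/184 = 0.8533
  D: recall = 122/175 = 0.6971
  E: recall = 55/110 = 0.5000
Mean = (0.6882 + 0.8487 + 0.8533 + 0.6971 + 0.5000) / 5 = 0.717

0.717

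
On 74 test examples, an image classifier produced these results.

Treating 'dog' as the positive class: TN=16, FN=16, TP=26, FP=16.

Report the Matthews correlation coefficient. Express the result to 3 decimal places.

MCC = (TP·TN − FP·FN) / √((TP+FP)(TP+FN)(TN+FP)(TN+FN))
Numerator = 26·16 − 16·16 = 160
Denominator = √(42·42·32·32) = √1806336 = 1344.0000
MCC = 160 / 1344.0000 = 0.119

0.119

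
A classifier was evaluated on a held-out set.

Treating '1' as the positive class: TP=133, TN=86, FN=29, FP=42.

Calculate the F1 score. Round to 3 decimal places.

0.789

Precision = TP/(TP+FP) = 133/175 = 0.7600
Recall = TP/(TP+FN) = 133/162 = 0.8210
F1 = 2·TP/(2·TP+FP+FN) = 266/337 = 0.789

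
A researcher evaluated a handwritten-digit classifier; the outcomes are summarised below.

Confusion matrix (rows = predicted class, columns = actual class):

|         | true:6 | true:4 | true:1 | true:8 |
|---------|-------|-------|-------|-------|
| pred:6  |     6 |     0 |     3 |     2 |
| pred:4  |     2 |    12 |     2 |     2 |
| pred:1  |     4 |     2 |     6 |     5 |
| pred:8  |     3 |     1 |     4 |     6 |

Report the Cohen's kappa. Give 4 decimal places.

0.3333

Observed agreement pₒ = trace/N = 30/60 = 0.50000
Expected agreement pₑ = Σ (rowᵢ·colᵢ)/N² = (15·11 + 15·18 + 15·17 + 15·14)/60² = 0.25000
κ = (pₒ − pₑ)/(1 − pₑ) = (0.50000 − 0.25000)/(1 − 0.25000) = 0.3333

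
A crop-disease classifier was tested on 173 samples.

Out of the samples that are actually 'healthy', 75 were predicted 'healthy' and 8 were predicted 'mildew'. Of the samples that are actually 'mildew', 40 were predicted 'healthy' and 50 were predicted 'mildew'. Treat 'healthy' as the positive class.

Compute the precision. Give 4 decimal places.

0.6522

Precision = TP/(TP+FP) = 75/(75+40) = 75/115 = 0.6522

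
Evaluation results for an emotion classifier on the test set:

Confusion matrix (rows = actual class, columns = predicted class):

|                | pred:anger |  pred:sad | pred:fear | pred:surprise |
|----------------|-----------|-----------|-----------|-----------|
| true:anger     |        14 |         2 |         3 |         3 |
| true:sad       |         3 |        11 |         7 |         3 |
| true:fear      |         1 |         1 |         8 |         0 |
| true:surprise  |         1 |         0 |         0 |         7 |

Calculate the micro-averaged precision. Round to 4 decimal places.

Micro-averaging pools counts across classes: ΣTP=40, ΣFP=24, ΣFN=24.
Micro-precision = TP/(TP+FP) on pooled counts = 0.6250 (equals overall accuracy in single-label multiclass).

0.6250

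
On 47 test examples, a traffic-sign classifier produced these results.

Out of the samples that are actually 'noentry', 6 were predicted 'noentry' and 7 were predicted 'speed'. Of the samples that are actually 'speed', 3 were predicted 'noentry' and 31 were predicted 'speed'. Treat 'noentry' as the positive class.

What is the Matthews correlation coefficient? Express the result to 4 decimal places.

MCC = (TP·TN − FP·FN) / √((TP+FP)(TP+FN)(TN+FP)(TN+FN))
Numerator = 6·31 − 3·7 = 165
Denominator = √(9·13·34·38) = √151164 = 388.7981
MCC = 165 / 388.7981 = 0.4244

0.4244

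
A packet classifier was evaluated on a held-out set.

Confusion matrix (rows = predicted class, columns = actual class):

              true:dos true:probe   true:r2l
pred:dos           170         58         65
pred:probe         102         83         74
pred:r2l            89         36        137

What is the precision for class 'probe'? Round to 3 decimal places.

precision = TP/(TP+FP).
probe: TP=83, FP=102+74=176 → 83/259 = 0.3205

0.320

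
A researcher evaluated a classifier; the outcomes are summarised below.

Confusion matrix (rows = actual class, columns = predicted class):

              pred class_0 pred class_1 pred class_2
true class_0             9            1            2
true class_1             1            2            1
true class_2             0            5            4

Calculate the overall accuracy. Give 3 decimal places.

Accuracy = trace / total = (9+2+4=15) / 25 = 15/25 = 0.600

0.600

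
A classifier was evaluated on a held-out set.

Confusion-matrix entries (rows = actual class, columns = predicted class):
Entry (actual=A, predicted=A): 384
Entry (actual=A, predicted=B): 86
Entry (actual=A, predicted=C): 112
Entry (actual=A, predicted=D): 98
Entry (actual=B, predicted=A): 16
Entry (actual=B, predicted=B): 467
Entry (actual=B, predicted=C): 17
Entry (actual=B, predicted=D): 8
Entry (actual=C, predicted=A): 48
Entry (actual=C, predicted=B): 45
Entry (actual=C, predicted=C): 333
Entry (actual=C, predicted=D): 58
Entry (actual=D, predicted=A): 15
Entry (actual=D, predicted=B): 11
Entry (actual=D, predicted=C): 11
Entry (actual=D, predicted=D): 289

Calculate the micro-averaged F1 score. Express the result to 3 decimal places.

0.737

Micro-averaging pools counts across classes: ΣTP=1473, ΣFP=525, ΣFN=525.
Micro-F1 score = 2·TP/(2·TP+FP+FN) on pooled counts = 0.737 (equals overall accuracy in single-label multiclass).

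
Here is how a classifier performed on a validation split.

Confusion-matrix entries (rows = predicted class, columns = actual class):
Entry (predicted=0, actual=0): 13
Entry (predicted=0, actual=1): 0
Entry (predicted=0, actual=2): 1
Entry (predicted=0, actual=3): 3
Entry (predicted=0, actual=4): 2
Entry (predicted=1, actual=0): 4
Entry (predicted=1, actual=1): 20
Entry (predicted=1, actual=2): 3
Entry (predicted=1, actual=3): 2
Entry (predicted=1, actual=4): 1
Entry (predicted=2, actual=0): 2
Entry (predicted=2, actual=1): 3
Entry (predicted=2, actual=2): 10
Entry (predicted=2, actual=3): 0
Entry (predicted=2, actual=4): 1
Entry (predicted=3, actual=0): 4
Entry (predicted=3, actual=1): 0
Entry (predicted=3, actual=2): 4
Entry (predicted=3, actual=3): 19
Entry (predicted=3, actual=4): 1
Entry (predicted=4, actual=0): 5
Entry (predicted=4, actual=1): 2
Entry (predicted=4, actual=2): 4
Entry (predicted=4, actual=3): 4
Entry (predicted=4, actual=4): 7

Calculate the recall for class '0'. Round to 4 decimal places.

0.4643

Treat '0' as positive and all other classes as negative.
recall = TP/(TP+FN).
0: TP=13, FN=4+2+4+5=15 → 13/28 = 0.46429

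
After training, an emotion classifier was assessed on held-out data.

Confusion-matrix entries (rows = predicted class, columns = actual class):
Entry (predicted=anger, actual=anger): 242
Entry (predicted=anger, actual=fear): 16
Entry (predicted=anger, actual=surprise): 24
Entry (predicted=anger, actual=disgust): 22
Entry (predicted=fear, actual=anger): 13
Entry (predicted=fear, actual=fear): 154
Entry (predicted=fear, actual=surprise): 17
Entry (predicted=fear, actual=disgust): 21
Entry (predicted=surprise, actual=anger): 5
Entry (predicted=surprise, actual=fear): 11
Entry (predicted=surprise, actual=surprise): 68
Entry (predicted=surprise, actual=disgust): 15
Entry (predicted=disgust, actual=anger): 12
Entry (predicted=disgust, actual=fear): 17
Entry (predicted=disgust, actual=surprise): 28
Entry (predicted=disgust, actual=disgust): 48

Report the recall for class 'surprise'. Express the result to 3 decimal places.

One-vs-rest for 'surprise': TP = diagonal; FP = other classes predicted 'surprise'; FN = 'surprise' predicted as other.
recall = TP/(TP+FN).
surprise: TP=68, FN=24+17+28=69 → 68/137 = 0.4964

0.496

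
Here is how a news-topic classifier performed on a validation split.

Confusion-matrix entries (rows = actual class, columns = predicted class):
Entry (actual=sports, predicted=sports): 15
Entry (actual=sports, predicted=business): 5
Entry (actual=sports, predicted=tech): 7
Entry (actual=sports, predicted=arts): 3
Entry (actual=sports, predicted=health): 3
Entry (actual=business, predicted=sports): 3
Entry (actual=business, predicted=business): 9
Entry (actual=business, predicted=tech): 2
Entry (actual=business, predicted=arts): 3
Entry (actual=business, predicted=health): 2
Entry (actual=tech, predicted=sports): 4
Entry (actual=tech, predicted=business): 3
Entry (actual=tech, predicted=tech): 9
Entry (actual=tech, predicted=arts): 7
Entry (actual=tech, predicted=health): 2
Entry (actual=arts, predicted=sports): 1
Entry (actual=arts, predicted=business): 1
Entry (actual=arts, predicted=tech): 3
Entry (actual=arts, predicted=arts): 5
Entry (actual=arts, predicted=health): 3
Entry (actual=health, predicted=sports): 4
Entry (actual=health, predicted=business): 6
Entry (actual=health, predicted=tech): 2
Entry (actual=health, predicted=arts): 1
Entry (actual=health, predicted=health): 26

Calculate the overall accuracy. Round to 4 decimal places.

Accuracy = trace / total = (15+9+9+5+26=64) / 129 = 64/129 = 0.4961

0.4961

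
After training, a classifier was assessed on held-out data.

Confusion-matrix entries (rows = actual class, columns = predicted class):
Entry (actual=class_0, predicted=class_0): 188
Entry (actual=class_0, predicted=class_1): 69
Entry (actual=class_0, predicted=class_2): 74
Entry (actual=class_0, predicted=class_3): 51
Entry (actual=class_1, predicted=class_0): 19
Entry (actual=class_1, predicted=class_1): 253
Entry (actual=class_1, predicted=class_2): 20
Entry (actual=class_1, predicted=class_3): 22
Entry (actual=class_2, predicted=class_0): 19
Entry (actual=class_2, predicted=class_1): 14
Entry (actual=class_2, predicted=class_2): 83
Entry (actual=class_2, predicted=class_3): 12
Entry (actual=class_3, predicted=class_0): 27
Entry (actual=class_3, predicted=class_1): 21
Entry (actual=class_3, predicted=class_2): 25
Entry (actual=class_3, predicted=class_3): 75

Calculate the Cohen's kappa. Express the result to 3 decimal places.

0.472

Observed agreement pₒ = trace/N = 599/972 = 0.6163
Expected agreement pₑ = Σ (rowᵢ·colᵢ)/N² = (382·253 + 314·357 + 128·202 + 148·160)/972² = 0.2734
κ = (pₒ − pₑ)/(1 − pₑ) = (0.6163 − 0.2734)/(1 − 0.2734) = 0.472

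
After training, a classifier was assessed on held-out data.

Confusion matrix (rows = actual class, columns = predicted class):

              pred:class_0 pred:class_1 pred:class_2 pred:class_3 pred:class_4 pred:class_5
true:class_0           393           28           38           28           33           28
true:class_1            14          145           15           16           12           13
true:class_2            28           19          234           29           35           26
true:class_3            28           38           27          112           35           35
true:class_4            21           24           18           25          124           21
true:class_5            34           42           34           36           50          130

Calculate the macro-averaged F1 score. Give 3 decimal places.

0.549

Per-class F1 score (2·TP/(2·TP+FP+FN)):
  class_0: TP=393, FP=14+28+28+21+34=125, FN=28+38+28+33+28=155 → 786/1066 = 0.7373
  class_1: TP=145, FP=28+19+38+24+42=151, FN=14+15+16+12+13=70 → 290/511 = 0.5675
  class_2: TP=234, FP=38+15+27+18+34=132, FN=28+19+29+35+26=137 → 468/737 = 0.6350
  class_3: TP=112, FP=28+16+29+25+36=134, FN=28+38+27+35+35=163 → 224/521 = 0.4299
  class_4: TP=124, FP=33+12+35+35+50=165, FN=21+24+18+25+21=109 → 248/522 = 0.4751
  class_5: TP=130, FP=28+13+26+35+21=123, FN=34+42+34+36+50=196 → 260/579 = 0.4491
Macro-F1 score = mean = (0.7373 + 0.5675 + 0.6350 + 0.4299 + 0.4751 + 0.4491) / 6 = 0.549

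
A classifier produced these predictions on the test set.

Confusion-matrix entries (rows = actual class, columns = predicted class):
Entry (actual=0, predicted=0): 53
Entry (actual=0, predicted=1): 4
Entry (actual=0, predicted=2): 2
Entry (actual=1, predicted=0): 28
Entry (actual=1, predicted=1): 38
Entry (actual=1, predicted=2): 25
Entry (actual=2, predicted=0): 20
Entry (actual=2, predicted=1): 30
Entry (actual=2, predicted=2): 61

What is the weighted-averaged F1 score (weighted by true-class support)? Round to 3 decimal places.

Per-class F1 score (2·TP/(2·TP+FP+FN)):
  0: TP=53, FP=28+20=48, FN=4+2=6 → 106/160 = 0.6625
  1: TP=38, FP=4+30=34, FN=28+25=53 → 76/163 = 0.4663
  2: TP=61, FP=2+25=27, FN=20+30=50 → 122/199 = 0.6131
Weighted-F1 score = Σ (supportᵢ/N)·F1 scoreᵢ with N=261: (59/261)·0.6625 + (91/261)·0.4663 + (111/261)·0.6131 = 0.573

0.573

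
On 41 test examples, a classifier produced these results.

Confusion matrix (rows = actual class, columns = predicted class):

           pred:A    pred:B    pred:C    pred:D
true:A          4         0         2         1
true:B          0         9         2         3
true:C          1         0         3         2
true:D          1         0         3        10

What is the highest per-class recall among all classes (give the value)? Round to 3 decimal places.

Per-class recall (TP/(TP+FN)):
  A: TP=4, FN=0+2+1=3 → 4/7 = 0.5714
  B: TP=9, FN=0+2+3=5 → 9/14 = 0.6429
  C: TP=3, FN=1+0+2=3 → 3/6 = 0.5000
  D: TP=10, FN=1+0+3=4 → 10/14 = 0.7143
Highest is class 'D' with recall = 0.714.

0.714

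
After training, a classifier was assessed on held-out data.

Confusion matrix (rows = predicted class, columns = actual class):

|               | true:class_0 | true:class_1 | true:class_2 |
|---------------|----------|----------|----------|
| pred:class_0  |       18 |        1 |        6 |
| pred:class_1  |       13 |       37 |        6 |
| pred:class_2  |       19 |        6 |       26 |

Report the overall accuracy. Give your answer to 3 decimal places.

Accuracy = trace / total = (18+37+26=81) / 132 = 81/132 = 0.614

0.614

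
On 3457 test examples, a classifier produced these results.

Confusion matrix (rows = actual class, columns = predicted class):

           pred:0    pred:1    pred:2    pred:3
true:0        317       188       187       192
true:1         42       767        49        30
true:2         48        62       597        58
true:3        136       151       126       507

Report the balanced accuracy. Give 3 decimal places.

Balanced accuracy = mean of per-class recall.
  0: recall = 317/884 = 0.3586
  1: recall = 767/888 = 0.8637
  2: recall = 597/765 = 0.7804
  3: recall = 507/920 = 0.5511
Mean = (0.3586 + 0.8637 + 0.7804 + 0.5511) / 4 = 0.638

0.638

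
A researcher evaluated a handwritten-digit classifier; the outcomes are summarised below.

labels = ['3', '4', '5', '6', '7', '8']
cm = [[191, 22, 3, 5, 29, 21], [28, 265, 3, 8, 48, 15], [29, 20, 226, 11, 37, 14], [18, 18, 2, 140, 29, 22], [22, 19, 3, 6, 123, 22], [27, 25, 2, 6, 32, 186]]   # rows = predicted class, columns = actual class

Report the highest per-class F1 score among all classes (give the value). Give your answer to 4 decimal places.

0.7847

Per-class F1 score (2·TP/(2·TP+FP+FN)):
  3: TP=191, FP=22+3+5+29+21=80, FN=28+29+18+22+27=124 → 382/586 = 0.65188
  4: TP=265, FP=28+3+8+48+15=102, FN=22+20+18+19+25=104 → 530/736 = 0.72011
  5: TP=226, FP=29+20+11+37+14=111, FN=3+3+2+3+2=13 → 452/576 = 0.78472
  6: TP=140, FP=18+18+2+29+22=89, FN=5+8+11+6+6=36 → 280/405 = 0.69136
  7: TP=123, FP=22+19+3+6+22=72, FN=29+48+37+29+32=175 → 246/493 = 0.49899
  8: TP=186, FP=27+25+2+6+32=92, FN=21+15+14+22+22=94 → 372/558 = 0.66667
Highest is class '5' with F1 score = 0.7847.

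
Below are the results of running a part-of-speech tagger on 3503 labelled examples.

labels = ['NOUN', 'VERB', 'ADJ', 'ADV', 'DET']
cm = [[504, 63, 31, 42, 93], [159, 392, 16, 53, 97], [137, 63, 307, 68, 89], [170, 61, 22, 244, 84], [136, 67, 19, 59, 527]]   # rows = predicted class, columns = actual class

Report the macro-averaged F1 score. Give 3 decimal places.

0.558

Per-class F1 score (2·TP/(2·TP+FP+FN)):
  NOUN: TP=504, FP=63+31+42+93=229, FN=159+137+170+136=602 → 1008/1839 = 0.5481
  VERB: TP=392, FP=159+16+53+97=325, FN=63+63+61+67=254 → 784/1363 = 0.5752
  ADJ: TP=307, FP=137+63+68+89=357, FN=31+16+22+19=88 → 614/1059 = 0.5798
  ADV: TP=244, FP=170+61+22+84=337, FN=42+53+68+59=222 → 488/1047 = 0.4661
  DET: TP=527, FP=136+67+19+59=281, FN=93+97+89+84=363 → 1054/1698 = 0.6207
Macro-F1 score = mean = (0.5481 + 0.5752 + 0.5798 + 0.4661 + 0.6207) / 5 = 0.558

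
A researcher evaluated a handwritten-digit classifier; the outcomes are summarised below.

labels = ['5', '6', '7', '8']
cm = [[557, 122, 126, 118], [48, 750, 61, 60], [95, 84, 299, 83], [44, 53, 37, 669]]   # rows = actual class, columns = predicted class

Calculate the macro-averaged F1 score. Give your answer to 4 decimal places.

0.6925

Per-class F1 score (2·TP/(2·TP+FP+FN)):
  5: TP=557, FP=48+95+44=187, FN=122+126+118=366 → 1114/1667 = 0.66827
  6: TP=750, FP=122+84+53=259, FN=48+61+60=169 → 1500/1928 = 0.77801
  7: TP=299, FP=126+61+37=224, FN=95+84+83=262 → 598/1084 = 0.55166
  8: TP=669, FP=118+60+83=261, FN=44+53+37=134 → 1338/1733 = 0.77207
Macro-F1 score = mean = (0.66827 + 0.77801 + 0.55166 + 0.77207) / 4 = 0.6925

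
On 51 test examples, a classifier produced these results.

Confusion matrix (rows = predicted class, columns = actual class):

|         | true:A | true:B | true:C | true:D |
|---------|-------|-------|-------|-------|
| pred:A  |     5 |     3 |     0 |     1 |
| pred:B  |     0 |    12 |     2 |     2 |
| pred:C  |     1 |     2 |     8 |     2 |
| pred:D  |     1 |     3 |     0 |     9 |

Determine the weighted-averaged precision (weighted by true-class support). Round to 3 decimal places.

Per-class precision (TP/(TP+FP)):
  A: TP=5, FP=3+0+1=4 → 5/9 = 0.5556
  B: TP=12, FP=0+2+2=4 → 12/16 = 0.7500
  C: TP=8, FP=1+2+2=5 → 8/13 = 0.6154
  D: TP=9, FP=1+3+0=4 → 9/13 = 0.6923
Weighted-precision = Σ (supportᵢ/N)·precisionᵢ with N=51: (7/51)·0.5556 + (20/51)·0.7500 + (10/51)·0.6154 + (14/51)·0.6923 = 0.681

0.681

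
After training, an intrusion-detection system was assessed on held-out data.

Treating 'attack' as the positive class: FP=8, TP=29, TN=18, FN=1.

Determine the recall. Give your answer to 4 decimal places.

0.9667

Recall = TP/(TP+FN) = 29/(29+1) = 29/30 = 0.9667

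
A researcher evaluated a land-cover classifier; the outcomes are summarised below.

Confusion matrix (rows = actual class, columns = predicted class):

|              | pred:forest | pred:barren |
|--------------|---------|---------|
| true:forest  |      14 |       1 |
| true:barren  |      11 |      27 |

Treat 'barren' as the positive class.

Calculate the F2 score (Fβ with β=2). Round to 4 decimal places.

0.7500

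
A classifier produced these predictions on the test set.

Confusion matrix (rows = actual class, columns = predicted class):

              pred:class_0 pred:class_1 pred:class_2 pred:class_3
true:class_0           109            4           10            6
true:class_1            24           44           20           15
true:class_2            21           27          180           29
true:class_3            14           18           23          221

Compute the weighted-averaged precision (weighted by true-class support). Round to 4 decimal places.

0.7269

Per-class precision (TP/(TP+FP)):
  class_0: TP=109, FP=24+21+14=59 → 109/168 = 0.64881
  class_1: TP=44, FP=4+27+18=49 → 44/93 = 0.47312
  class_2: TP=180, FP=10+20+23=53 → 180/233 = 0.77253
  class_3: TP=221, FP=6+15+29=50 → 221/271 = 0.81550
Weighted-precision = Σ (supportᵢ/N)·precisionᵢ with N=765: (129/765)·0.64881 + (103/765)·0.47312 + (257/765)·0.77253 + (276/765)·0.81550 = 0.7269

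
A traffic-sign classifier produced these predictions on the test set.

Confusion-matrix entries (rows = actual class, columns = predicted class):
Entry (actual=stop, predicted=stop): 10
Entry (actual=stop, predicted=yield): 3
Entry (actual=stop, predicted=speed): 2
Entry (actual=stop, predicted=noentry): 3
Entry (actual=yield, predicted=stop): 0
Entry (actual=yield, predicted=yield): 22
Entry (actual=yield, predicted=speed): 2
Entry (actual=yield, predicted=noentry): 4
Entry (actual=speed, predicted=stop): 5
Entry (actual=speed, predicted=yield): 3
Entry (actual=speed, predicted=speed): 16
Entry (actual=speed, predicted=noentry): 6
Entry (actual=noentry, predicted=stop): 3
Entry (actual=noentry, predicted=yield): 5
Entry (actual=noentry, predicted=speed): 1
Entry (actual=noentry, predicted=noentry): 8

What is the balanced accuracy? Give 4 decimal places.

0.5863

Balanced accuracy = mean of per-class recall.
  stop: recall = 10/18 = 0.55556
  yield: recall = 22/28 = 0.78571
  speed: recall = 16/30 = 0.53333
  noentry: recall = 8/17 = 0.47059
Mean = (0.55556 + 0.78571 + 0.53333 + 0.47059) / 4 = 0.5863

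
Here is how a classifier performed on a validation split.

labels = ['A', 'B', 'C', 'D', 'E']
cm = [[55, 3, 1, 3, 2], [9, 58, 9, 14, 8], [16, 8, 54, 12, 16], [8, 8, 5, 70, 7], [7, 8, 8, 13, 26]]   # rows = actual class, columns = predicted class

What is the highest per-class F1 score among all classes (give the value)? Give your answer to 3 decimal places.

0.692

Per-class F1 score (2·TP/(2·TP+FP+FN)):
  A: TP=55, FP=9+16+8+7=40, FN=3+1+3+2=9 → 110/159 = 0.6918
  B: TP=58, FP=3+8+8+8=27, FN=9+9+14+8=40 → 116/183 = 0.6339
  C: TP=54, FP=1+9+5+8=23, FN=16+8+12+16=52 → 108/183 = 0.5902
  D: TP=70, FP=3+14+12+13=42, FN=8+8+5+7=28 → 140/210 = 0.6667
  E: TP=26, FP=2+8+16+7=33, FN=7+8+8+13=36 → 52/121 = 0.4298
Highest is class 'A' with F1 score = 0.692.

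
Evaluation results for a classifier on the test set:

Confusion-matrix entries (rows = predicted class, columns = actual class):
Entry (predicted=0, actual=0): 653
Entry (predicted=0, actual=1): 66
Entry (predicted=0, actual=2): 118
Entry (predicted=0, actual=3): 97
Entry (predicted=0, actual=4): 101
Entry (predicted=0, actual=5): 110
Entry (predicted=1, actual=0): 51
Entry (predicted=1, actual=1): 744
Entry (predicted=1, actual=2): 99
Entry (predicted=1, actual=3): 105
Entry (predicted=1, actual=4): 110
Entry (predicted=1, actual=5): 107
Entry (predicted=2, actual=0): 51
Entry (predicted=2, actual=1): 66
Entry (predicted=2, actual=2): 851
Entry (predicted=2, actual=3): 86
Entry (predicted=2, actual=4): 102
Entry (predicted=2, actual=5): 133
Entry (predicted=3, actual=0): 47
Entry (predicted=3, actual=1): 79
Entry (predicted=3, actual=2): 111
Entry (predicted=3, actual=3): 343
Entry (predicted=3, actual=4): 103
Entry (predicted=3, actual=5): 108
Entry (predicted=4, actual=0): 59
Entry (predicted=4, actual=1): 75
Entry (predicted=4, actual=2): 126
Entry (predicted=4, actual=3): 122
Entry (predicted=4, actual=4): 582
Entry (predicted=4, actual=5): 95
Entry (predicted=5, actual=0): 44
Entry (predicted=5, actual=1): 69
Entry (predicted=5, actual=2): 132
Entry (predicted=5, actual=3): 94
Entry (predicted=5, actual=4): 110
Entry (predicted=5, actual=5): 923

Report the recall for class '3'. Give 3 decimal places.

Take TP from the diagonal, FP from the rest of the '3' prediction marginal, FN from the rest of the '3' actual marginal.
recall = TP/(TP+FN).
3: TP=343, FN=97+105+86+122+94=504 → 343/847 = 0.4050

0.405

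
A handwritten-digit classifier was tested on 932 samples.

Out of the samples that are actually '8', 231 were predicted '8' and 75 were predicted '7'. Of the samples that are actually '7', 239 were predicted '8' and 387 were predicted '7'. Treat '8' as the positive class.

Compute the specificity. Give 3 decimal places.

0.618

Specificity = TN/(TN+FP) = 387/(387+239) = 0.618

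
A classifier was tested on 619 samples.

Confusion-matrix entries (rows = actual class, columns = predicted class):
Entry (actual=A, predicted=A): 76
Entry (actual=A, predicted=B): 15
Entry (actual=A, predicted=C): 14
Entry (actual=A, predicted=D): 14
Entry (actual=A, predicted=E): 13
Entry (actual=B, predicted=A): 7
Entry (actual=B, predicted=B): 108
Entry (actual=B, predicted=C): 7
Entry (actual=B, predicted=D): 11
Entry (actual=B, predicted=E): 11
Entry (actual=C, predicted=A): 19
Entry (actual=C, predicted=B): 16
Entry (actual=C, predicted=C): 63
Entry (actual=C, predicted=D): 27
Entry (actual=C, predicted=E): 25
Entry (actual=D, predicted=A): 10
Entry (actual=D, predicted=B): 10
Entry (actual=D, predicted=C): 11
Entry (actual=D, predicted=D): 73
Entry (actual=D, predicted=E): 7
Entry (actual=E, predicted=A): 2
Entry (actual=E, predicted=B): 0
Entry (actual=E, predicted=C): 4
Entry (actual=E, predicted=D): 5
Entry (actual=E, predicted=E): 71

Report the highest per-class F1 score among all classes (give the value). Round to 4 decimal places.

Per-class F1 score (2·TP/(2·TP+FP+FN)):
  A: TP=76, FP=7+19+10+2=38, FN=15+14+14+13=56 → 152/246 = 0.61789
  B: TP=108, FP=15+16+10+0=41, FN=7+7+11+11=36 → 216/293 = 0.73720
  C: TP=63, FP=14+7+11+4=36, FN=19+16+27+25=87 → 126/249 = 0.50602
  D: TP=73, FP=14+11+27+5=57, FN=10+10+11+7=38 → 146/241 = 0.60581
  E: TP=71, FP=13+11+25+7=56, FN=2+0+4+5=11 → 142/209 = 0.67943
Highest is class 'B' with F1 score = 0.7372.

0.7372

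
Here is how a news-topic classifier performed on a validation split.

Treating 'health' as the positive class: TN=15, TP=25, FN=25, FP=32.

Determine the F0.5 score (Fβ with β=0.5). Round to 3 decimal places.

0.450

Fβ = (1+β²)·TP / ((1+β²)·TP + β²·FN + FP), with β²=1/4
= 1.25·25 / (1.25·25 + 0.25·25 + 32) = 0.450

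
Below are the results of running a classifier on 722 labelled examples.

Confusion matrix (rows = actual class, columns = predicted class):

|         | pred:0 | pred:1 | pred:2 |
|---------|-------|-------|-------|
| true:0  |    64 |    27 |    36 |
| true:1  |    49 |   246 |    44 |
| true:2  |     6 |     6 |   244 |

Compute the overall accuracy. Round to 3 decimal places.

0.767

Accuracy = trace / total = (64+246+244=554) / 722 = 554/722 = 0.767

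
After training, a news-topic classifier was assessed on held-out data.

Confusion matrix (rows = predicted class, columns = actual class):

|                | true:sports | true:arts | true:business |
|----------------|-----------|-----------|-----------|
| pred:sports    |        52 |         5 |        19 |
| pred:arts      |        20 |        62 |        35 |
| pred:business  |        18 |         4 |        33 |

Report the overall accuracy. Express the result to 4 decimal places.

0.5927

Accuracy = trace / total = (52+62+33=147) / 248 = 147/248 = 0.5927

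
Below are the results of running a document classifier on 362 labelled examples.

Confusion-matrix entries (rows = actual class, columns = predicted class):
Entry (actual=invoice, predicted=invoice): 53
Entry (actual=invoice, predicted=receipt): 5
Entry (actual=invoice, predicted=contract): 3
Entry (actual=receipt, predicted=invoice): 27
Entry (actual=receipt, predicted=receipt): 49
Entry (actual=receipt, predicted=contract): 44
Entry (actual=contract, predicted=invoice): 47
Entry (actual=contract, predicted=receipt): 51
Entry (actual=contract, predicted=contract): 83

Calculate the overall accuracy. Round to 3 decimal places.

Accuracy = trace / total = (53+49+83=185) / 362 = 185/362 = 0.511

0.511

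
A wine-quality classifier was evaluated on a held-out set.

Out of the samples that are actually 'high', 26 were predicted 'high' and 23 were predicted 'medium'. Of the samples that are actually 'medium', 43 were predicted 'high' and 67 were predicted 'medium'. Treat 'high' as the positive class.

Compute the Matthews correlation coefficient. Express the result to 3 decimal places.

MCC = (TP·TN − FP·FN) / √((TP+FP)(TP+FN)(TN+FP)(TN+FN))
Numerator = 26·67 − 43·23 = 753
Denominator = √(69·49·110·90) = √33471900 = 5785.4905
MCC = 753 / 5785.4905 = 0.130

0.130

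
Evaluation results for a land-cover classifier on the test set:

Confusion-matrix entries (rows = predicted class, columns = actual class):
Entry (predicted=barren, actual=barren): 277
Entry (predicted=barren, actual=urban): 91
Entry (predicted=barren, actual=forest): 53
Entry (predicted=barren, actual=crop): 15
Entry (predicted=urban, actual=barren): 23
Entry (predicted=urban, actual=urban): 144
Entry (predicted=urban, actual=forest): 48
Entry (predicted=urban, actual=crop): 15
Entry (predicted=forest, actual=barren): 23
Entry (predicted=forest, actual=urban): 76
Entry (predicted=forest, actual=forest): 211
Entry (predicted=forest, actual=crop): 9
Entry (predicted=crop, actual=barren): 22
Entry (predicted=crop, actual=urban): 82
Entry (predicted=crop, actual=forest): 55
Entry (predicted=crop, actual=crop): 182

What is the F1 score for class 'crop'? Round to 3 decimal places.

F1 score = 2·TP/(2·TP+FP+FN).
crop: TP=182, FP=22+82+55=159, FN=15+15+9=39 → 364/562 = 0.6477

0.648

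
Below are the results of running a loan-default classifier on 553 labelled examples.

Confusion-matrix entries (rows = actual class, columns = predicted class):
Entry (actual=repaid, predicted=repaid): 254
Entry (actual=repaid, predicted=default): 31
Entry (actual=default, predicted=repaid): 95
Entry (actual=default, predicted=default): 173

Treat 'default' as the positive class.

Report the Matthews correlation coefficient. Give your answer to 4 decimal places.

MCC = (TP·TN − FP·FN) / √((TP+FP)(TP+FN)(TN+FP)(TN+FN))
Numerator = 173·254 − 31·95 = 40997
Denominator = √(204·268·285·349) = √5437950480 = 73742.4605
MCC = 40997 / 73742.4605 = 0.5559

0.5559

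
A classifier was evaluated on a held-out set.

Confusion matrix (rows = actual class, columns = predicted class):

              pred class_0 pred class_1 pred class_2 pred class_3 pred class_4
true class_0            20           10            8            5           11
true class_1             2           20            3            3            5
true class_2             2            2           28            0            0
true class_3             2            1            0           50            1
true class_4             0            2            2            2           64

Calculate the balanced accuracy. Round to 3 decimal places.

Balanced accuracy = mean of per-class recall.
  class_0: recall = 20/54 = 0.3704
  class_1: recall = 20/33 = 0.6061
  class_2: recall = 28/32 = 0.8750
  class_3: recall = 50/54 = 0.9259
  class_4: recall = 64/70 = 0.9143
Mean = (0.3704 + 0.6061 + 0.8750 + 0.9259 + 0.9143) / 5 = 0.738

0.738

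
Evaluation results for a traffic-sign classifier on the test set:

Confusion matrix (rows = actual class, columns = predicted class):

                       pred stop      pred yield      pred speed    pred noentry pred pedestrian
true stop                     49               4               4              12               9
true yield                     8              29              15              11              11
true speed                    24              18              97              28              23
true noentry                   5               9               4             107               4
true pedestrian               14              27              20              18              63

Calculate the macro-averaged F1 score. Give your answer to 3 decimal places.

0.540

Per-class F1 score (2·TP/(2·TP+FP+FN)):
  stop: TP=49, FP=8+24+5+14=51, FN=4+4+12+9=29 → 98/178 = 0.5506
  yield: TP=29, FP=4+18+9+27=58, FN=8+15+11+11=45 → 58/161 = 0.3602
  speed: TP=97, FP=4+15+4+20=43, FN=24+18+28+23=93 → 194/330 = 0.5879
  noentry: TP=107, FP=12+11+28+18=69, FN=5+9+4+4=22 → 214/305 = 0.7016
  pedestrian: TP=63, FP=9+11+23+4=47, FN=14+27+20+18=79 → 126/252 = 0.5000
Macro-F1 score = mean = (0.5506 + 0.3602 + 0.5879 + 0.7016 + 0.5000) / 5 = 0.540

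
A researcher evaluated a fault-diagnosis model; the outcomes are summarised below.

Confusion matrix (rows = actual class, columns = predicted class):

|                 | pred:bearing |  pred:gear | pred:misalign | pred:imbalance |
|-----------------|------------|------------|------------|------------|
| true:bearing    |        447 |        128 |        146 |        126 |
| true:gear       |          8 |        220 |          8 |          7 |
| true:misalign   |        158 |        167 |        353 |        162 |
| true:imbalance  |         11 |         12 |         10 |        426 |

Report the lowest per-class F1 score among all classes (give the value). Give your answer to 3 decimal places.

0.520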